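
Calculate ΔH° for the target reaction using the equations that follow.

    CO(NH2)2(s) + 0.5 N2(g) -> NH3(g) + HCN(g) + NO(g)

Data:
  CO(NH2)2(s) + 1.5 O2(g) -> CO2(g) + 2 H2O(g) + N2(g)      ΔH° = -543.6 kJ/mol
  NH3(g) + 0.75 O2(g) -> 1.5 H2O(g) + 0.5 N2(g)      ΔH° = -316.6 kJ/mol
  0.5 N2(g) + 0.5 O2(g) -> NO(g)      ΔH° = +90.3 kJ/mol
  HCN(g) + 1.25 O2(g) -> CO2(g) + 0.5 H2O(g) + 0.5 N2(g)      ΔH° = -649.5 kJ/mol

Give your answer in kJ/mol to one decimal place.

equation 1 as written: -543.6 kJ/mol
equation 2 reversed: +316.6 kJ/mol
equation 3 as written: +90.3 kJ/mol
equation 4 reversed: +649.5 kJ/mol
Since enthalpy is a state function, ΔH° = (1)·(-543.6) + (-1)·(-316.6) + (1)·(+90.3) + (-1)·(-649.5) = 512.8 kJ/mol

ΔH° = 512.8 kJ/mol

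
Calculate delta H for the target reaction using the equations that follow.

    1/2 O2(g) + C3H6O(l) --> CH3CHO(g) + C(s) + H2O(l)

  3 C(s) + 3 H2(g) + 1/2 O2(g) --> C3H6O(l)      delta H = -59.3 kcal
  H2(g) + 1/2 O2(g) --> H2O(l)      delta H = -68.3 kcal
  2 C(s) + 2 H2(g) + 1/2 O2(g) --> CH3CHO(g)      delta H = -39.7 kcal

delta H = -48.7 kcal

equation 1 reversed (C3H6O(l) must end up as a reactant): +59.3 kcal
equation 2 as written (H2O(l) already on the product side): -68.3 kcal
equation 3 as written (CH3CHO(g) already on the product side): -39.7 kcal
By Hess's law, delta H = (-1)·(-59.3) + (1)·(-68.3) + (1)·(-39.7) = -48.7 kcal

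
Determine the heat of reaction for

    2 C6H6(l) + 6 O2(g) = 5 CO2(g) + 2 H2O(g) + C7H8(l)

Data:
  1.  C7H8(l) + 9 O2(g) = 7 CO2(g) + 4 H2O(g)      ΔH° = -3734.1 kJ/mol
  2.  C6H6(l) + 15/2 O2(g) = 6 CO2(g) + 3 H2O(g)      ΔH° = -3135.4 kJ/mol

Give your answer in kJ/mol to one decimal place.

eq. 1 reversed: +3734.1 kJ/mol
eq. 2 × 2: (2)·(-3135.4) = -6270.8 kJ/mol
Since enthalpy is a state function, ΔH° = (+3734.1) + (-6270.8) = -2536.7 kJ/mol

ΔH° = -2536.7 kJ/mol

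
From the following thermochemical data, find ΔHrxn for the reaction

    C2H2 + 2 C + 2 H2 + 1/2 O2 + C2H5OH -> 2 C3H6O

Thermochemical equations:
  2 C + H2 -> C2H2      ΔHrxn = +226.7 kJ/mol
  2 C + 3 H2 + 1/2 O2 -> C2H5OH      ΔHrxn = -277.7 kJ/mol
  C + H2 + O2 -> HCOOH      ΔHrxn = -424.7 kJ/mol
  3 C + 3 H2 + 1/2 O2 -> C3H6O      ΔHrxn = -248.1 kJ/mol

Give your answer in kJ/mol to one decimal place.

equation 1 reversed: -226.7 kJ/mol
equation 2 reversed: +277.7 kJ/mol
equation 3: not needed.
equation 4 × 2: (2)·(-248.1) = -496.2 kJ/mol
Combining the equations, ΔHrxn = (-226.7) + (+277.7) + (-496.2) = -445.2 kJ/mol

ΔHrxn = -445.2 kJ/mol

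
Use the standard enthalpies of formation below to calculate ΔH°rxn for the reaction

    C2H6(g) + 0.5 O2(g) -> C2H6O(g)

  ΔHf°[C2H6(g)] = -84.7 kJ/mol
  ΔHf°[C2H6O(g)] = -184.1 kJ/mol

ΔH°rxn = -99.4 kJ/mol

Products: 1·(-184.1) = -184.1
Reactants: 1·(-84.7) + 1/2·(+0.0) = -84.7
ΔH°rxn = (-184.1) − (-84.7) = -99.4 kJ/mol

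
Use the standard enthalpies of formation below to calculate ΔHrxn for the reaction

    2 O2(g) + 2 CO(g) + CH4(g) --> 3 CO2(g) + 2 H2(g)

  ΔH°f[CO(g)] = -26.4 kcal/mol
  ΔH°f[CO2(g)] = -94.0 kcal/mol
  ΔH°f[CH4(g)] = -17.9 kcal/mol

ΔHrxn = -211.3 kcal/mol

Products: 3·(-94.0) + 2·(+0.0) = -282.0
Reactants: 2·(+0.0) + 2·(-26.4) + 1·(-17.9) = -70.7
ΔHrxn = (-282.0) − (-70.7) = -211.3 kcal/mol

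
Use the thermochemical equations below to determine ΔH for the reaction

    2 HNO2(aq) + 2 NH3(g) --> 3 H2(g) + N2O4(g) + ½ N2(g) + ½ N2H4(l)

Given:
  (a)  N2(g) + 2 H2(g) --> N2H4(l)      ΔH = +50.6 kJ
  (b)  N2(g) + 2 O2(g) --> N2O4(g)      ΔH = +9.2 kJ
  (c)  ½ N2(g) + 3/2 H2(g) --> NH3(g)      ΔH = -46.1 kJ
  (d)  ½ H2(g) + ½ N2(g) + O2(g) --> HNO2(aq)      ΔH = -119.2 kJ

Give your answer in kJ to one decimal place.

ΔH = 365.1 kJ

(a) × 1/2 (scale by 1/2 for the 1/2 N2H4(l)): (1/2)·(+50.6) = +25.3 kJ
(b) as written (N2O4(g) already on the product side): +9.2 kJ
(c) reversed and × 2 (reverse to put NH3(g) on the reactant side; ×2 to match 2 NH3(g) in the target): (-2)·(-46.1) = +92.2 kJ
(d) reversed and × 2 (HNO2(aq) must end up as a reactant; scale by 2 for the 2 HNO2(aq)): (-2)·(-119.2) = +238.4 kJ
Summing the manipulated equations, ΔH = (+25.3) + (+9.2) + (+92.2) + (+238.4) = 365.1 kJ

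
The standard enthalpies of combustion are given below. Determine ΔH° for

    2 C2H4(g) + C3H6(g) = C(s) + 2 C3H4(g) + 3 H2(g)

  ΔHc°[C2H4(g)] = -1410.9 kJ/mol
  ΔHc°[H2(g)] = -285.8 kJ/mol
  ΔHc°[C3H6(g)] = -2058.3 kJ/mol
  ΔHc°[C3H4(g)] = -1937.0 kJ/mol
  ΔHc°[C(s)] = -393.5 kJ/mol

ΔH° = 244.8 kJ/mol

With combustion enthalpies, reactants minus products:
= [2·(-1410.9) + 1·(-2058.3)] − [1·(-393.5) + 2·(-1937.0) + 3·(-285.8)]
= 244.8 kJ/mol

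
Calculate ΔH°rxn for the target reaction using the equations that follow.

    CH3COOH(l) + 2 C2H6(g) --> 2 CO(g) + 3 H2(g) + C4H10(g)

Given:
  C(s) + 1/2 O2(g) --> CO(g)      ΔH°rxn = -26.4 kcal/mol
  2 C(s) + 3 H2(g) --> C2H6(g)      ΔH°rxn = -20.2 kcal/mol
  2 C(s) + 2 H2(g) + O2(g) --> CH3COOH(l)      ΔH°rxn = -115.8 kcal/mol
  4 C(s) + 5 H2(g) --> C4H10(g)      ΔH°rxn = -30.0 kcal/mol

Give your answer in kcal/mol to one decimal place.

ΔH°rxn = 73.4 kcal/mol

equation 1 × 2 (×2 to match 2 CO(g) in the target): (2)·(-26.4) = -52.8 kcal/mol
equation 2 reversed and × 2 (reverse to put C2H6(g) on the reactant side; ×2 to match 2 C2H6(g) in the target): (-2)·(-20.2) = +40.4 kcal/mol
equation 3 reversed (reverse to put CH3COOH(l) on the reactant side): +115.8 kcal/mol
equation 4 as written (C4H10(g) already on the product side): -30.0 kcal/mol
ΔH°rxn = (-52.8) + (+40.4) + (+115.8) + (-30.0) = 73.4 kcal/mol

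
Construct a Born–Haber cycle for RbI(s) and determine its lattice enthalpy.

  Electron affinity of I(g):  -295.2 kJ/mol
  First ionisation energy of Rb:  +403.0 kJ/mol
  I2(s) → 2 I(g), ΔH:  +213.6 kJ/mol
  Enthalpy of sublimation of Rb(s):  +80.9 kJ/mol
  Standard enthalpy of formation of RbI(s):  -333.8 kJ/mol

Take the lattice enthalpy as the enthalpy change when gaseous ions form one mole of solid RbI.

U = -629.3 kJ/mol

ΔHf° = 1·ΔHsub + 1·(ΣIE) + 1/2·D(I2) + 1·EA + U
-333.8 = 1·(+80.9) + 1·(+403.0) + 1/2·(+213.6) + 1·(-295.2) + U
U = -333.8 − (+295.5) = -629.3 kJ/mol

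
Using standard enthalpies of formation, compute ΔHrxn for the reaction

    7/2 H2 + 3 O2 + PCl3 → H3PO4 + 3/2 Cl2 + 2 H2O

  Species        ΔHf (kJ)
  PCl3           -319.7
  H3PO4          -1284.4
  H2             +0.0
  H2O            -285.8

ΔHrxn = -1536.3 kJ

ΔH°rxn = Σ nΔHf°(products) − Σ nΔHf°(reactants).
Products: 1·(-1284.4) + 3/2·(+0.0) + 2·(-285.8) = -1856.0
Reactants: 7/2·(+0.0) + 3·(+0.0) + 1·(-319.7) = -319.7
ΔHrxn = (-1856.0) − (-319.7) = -1536.3 kJ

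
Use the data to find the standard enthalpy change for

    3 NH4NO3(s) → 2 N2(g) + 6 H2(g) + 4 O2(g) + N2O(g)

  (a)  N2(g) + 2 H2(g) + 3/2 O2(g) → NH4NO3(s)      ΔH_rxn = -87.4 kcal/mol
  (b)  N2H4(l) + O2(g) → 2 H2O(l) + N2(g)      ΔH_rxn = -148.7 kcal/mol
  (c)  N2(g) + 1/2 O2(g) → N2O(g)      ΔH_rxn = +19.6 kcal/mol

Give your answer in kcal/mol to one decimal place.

ΔH_rxn = 281.8 kcal/mol

(a) reversed and × 3: (-3)·(-87.4) = +262.2 kcal/mol
(b): not needed.
(c) as written: +19.6 kcal/mol
Combining the equations, ΔH_rxn = (-3)·(-87.4) + (1)·(+19.6) = 281.8 kcal/mol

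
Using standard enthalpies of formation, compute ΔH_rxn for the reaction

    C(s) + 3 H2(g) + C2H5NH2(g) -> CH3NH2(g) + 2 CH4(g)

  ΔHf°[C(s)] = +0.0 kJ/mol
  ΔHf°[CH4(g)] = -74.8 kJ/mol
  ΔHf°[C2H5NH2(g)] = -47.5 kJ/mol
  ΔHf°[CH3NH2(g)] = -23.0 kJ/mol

Products: 1·(-23.0) + 2·(-74.8) = -172.6
Reactants: 1·(+0.0) + 3·(+0.0) + 1·(-47.5) = -47.5
ΔH_rxn = (-172.6) − (-47.5) = -125.1 kJ/mol

ΔH_rxn = -125.1 kJ/mol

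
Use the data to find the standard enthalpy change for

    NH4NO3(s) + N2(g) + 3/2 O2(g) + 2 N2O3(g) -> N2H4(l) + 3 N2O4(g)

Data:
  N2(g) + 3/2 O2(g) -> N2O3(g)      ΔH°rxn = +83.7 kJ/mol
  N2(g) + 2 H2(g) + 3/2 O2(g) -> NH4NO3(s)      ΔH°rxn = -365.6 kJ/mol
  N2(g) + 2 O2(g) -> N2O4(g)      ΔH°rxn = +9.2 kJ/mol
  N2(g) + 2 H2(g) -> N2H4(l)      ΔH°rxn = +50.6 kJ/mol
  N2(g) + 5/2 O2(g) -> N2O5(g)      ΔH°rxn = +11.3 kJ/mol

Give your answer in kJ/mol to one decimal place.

ΔH°rxn = 276.4 kJ/mol

equation 1 reversed and × 2: (-2)·(+83.7) = -167.4 kJ/mol
equation 2 reversed: +365.6 kJ/mol
equation 3 × 3: (3)·(+9.2) = +27.6 kJ/mol
equation 4 as written: +50.6 kJ/mol
equation 5: not needed.
Summing the manipulated equations, ΔH°rxn = (-167.4) + (+365.6) + (+27.6) + (+50.6) = 276.4 kJ/mol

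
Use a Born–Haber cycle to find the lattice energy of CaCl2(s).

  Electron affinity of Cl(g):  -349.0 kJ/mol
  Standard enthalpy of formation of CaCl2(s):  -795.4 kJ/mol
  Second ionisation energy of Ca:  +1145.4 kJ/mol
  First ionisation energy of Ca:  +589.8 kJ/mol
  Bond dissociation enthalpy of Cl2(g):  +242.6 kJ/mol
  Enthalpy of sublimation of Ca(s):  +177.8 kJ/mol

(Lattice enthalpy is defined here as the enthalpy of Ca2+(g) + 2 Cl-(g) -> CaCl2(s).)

U = -2253.0 kJ/mol

ΔHf° = 1·ΔHsub + 1·(ΣIE) + 1·D(Cl2) + 2·EA + U
-795.4 = 1·(+177.8) + 1·(+1735.2) + 1·(+242.6) + 2·(-349.0) + U
U = -795.4 − (+1457.6) = -2253.0 kJ/mol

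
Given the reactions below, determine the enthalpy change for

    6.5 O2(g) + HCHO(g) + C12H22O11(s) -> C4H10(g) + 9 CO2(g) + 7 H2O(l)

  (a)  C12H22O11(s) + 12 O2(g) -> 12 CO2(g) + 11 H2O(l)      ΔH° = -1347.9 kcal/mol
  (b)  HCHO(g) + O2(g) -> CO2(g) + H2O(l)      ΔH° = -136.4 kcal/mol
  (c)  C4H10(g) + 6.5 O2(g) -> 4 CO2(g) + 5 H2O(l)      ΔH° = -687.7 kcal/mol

(a) as written (C12H22O11(s) already on the reactant side): -1347.9 kcal/mol
(b) as written (HCHO(g) already on the reactant side): -136.4 kcal/mol
(c) reversed (reverse to put C4H10(g) on the product side): +687.7 kcal/mol
Combining the equations, ΔH° = (-1347.9) + (-136.4) + (+687.7) = -796.6 kcal/mol

ΔH° = -796.6 kcal/mol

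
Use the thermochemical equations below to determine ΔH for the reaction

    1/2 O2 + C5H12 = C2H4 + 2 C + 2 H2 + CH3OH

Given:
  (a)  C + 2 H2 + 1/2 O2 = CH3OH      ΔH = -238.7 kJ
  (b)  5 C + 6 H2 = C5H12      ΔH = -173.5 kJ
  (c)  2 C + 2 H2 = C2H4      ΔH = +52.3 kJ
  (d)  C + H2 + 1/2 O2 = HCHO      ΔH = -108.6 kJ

ΔH = -12.9 kJ

(a) as written: -238.7 kJ
(b) reversed: +173.5 kJ
(c) as written: +52.3 kJ
(d): not needed.
Combining the equations, ΔH = (1)·(-238.7) + (-1)·(-173.5) + (1)·(+52.3) = -12.9 kJ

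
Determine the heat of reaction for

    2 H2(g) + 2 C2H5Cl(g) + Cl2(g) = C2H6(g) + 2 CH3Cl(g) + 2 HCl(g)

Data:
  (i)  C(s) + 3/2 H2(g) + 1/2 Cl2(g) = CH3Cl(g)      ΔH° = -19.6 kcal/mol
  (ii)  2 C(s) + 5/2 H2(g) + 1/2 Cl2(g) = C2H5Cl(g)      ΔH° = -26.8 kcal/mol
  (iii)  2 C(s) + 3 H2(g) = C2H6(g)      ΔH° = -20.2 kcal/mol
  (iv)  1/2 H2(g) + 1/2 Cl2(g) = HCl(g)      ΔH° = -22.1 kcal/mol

(i) × 2 (×2 to match 2 CH3Cl(g) in the target): (2)·(-19.6) = -39.2 kcal/mol
(ii) reversed and × 2 (C2H5Cl(g) must end up as a reactant; scale by 2 for the 2 C2H5Cl(g)): (-2)·(-26.8) = +53.6 kcal/mol
(iii) as written (C2H6(g) already on the product side): -20.2 kcal/mol
(iv) × 2 (scale by 2 for the 2 HCl(g)): (2)·(-22.1) = -44.2 kcal/mol
Combining the equations, ΔH° = (-39.2) + (+53.6) + (-20.2) + (-44.2) = -50.0 kcal/mol

ΔH° = -50.0 kcal/mol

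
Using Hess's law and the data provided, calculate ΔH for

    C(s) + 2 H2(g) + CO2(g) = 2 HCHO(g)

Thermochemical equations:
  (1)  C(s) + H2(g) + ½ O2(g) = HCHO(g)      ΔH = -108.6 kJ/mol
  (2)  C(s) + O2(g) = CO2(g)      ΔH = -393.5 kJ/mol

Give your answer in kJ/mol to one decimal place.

ΔH = 176.3 kJ/mol

(1) × 2: (2)·(-108.6) = -217.2 kJ/mol
(2) reversed: +393.5 kJ/mol
Summing the manipulated equations, ΔH = (-217.2) + (+393.5) = 176.3 kJ/mol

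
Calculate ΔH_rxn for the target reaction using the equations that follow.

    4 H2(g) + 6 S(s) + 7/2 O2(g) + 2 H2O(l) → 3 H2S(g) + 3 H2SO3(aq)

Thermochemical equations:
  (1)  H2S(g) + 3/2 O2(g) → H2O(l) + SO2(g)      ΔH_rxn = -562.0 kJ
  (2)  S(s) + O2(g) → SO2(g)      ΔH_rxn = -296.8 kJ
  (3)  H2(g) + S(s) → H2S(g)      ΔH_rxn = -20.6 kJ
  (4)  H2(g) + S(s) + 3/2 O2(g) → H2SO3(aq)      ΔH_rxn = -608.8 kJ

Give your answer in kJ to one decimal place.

(1) reversed and × 2: (-2)·(-562.0) = +1124.0 kJ
(2) × 2: (2)·(-296.8) = -593.6 kJ
(3) as written: -20.6 kJ
(4) × 3: (3)·(-608.8) = -1826.4 kJ
Combining the equations, ΔH_rxn = (+1124.0) + (-593.6) + (-20.6) + (-1826.4) = -1316.6 kJ

ΔH_rxn = -1316.6 kJ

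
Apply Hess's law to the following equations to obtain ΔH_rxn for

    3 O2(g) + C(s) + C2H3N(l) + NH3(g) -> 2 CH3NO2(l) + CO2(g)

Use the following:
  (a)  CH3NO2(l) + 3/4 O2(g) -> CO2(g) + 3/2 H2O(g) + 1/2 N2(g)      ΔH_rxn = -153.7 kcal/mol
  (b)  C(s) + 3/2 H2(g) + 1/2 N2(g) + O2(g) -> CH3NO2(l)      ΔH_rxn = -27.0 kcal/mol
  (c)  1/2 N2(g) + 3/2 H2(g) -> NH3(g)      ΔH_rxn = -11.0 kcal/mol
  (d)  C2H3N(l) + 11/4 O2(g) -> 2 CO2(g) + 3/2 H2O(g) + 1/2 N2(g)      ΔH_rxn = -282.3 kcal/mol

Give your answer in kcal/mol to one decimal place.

(a) reversed: +153.7 kcal/mol
(b) as written (C(s) already on the reactant side): -27.0 kcal/mol
(c) reversed (reverse to put NH3(g) on the reactant side): +11.0 kcal/mol
(d) as written (C2H3N(l) already on the reactant side): -282.3 kcal/mol
ΔH_rxn = (+153.7) + (-27.0) + (+11.0) + (-282.3) = -144.6 kcal/mol

ΔH_rxn = -144.6 kcal/mol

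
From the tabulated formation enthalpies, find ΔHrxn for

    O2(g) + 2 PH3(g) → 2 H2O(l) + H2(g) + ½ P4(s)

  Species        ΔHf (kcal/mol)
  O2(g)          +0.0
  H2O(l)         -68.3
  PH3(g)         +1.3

ΔH°rxn = Σ nΔHf°(products) − Σ nΔHf°(reactants).
Products: 2·(-68.3) + 1·(+0.0) + 1/2·(+0.0) = -136.6
Reactants: 1·(+0.0) + 2·(+1.3) = +2.6
ΔHrxn = (-136.6) − (+2.6) = -139.2 kcal/mol

ΔHrxn = -139.2 kcal/mol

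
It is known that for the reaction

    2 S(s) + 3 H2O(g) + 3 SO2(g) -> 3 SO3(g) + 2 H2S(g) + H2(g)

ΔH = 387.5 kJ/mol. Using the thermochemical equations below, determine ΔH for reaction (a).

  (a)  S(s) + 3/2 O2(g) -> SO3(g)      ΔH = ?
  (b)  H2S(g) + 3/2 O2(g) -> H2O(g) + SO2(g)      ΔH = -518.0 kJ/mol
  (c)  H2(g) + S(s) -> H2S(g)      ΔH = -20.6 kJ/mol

(a) × 3: contributes 3·x
(b) reversed and × 3: (-3)·(-518.0) = +1554.0 kJ/mol
(c) reversed: +20.6 kJ/mol
+387.5 = (+1554.0) + (+20.6) + 3·x
x = (+387.5 − (+1574.6)) / (3) = -395.7 kJ/mol

ΔH = -395.7 kJ/mol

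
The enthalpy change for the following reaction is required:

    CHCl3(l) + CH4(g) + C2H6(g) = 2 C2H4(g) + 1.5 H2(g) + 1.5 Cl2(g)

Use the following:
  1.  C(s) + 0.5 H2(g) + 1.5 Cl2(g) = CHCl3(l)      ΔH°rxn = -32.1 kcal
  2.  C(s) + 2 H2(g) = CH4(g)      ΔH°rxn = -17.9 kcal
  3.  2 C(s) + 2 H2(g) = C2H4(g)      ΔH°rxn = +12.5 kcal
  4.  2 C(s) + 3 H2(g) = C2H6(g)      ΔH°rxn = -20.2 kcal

ΔH°rxn = 95.2 kcal

eq. 1 reversed: +32.1 kcal
eq. 2 reversed: +17.9 kcal
eq. 3 × 2: (2)·(+12.5) = +25.0 kcal
eq. 4 reversed: +20.2 kcal
By Hess's law, ΔH°rxn = (+32.1) + (+17.9) + (+25.0) + (+20.2) = 95.2 kcal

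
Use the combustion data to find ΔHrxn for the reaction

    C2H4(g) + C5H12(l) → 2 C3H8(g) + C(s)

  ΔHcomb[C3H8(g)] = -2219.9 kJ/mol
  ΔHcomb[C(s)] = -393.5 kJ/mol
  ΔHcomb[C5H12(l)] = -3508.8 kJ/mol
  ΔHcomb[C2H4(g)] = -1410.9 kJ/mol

ΔHrxn = -86.4 kJ/mol

Using ΔH = Σ nΔHc°(reactants) − Σ nΔHc°(products):
= [1·(-1410.9) + 1·(-3508.8)] − [2·(-2219.9) + 1·(-393.5)]
= -86.4 kJ/mol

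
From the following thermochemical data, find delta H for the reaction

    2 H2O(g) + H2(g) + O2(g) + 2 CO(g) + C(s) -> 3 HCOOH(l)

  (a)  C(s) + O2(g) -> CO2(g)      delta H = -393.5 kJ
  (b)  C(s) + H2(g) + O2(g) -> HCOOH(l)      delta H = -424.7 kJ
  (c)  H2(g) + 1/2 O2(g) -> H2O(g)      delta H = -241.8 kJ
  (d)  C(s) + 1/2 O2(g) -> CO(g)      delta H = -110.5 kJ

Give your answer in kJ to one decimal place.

(a): not needed (CO2(g) appears nowhere else).
(b) × 3 (×3 to match 3 HCOOH(l) in the target): (3)·(-424.7) = -1274.1 kJ
(c) reversed and × 2 (H2O(g) must end up as a reactant; ×2 to match 2 H2O(g) in the target): (-2)·(-241.8) = +483.6 kJ
(d) reversed and × 2 (reverse to put CO(g) on the reactant side; scale by 2 for the 2 CO(g)): (-2)·(-110.5) = +221.0 kJ
By Hess's law, delta H = (-1274.1) + (+483.6) + (+221.0) = -569.5 kJ

delta H = -569.5 kJ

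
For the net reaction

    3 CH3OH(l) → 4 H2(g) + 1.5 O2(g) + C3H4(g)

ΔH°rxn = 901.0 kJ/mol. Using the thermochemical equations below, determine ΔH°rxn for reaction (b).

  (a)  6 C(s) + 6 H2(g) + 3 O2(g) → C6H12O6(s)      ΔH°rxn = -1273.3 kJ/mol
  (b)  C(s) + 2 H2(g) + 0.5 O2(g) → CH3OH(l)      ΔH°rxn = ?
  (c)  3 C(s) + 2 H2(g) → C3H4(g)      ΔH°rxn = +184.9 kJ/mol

ΔH°rxn = -238.7 kJ/mol

(a): not needed.
(b) reversed and × 3: contributes −3·x
(c) as written: +184.9 kJ/mol
+901.0 = (+184.9) − 3·x
x = (+901.0 − (+184.9)) / (-3) = -238.7 kJ/mol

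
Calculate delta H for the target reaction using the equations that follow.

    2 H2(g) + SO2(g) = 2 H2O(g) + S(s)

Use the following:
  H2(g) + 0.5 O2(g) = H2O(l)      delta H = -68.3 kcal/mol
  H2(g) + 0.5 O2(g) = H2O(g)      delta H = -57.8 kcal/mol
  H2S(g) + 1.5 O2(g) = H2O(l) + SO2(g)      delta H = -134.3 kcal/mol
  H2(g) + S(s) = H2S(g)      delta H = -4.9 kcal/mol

delta H = -44.7 kcal/mol

equation 1 as written: -68.3 kcal/mol
equation 2 × 2: (2)·(-57.8) = -115.6 kcal/mol
equation 3 reversed: +134.3 kcal/mol
equation 4 reversed: +4.9 kcal/mol
delta H = (1)·(-68.3) + (2)·(-57.8) + (-1)·(-134.3) + (-1)·(-4.9) = -44.7 kcal/mol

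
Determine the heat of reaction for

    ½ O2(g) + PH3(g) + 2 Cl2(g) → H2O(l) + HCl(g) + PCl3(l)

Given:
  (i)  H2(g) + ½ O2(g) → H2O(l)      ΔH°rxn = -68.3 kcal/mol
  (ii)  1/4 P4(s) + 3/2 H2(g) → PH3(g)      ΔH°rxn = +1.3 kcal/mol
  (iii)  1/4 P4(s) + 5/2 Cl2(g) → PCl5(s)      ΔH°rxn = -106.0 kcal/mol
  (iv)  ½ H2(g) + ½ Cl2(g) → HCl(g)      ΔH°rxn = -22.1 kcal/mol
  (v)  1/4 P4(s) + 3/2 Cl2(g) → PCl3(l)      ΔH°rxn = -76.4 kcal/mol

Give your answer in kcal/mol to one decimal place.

ΔH°rxn = -168.1 kcal/mol

(i) as written: -68.3 kcal/mol
(ii) reversed: -1.3 kcal/mol
(iii): not needed.
(iv) as written: -22.1 kcal/mol
(v) as written: -76.4 kcal/mol
ΔH°rxn = (1)·(-68.3) + (-1)·(+1.3) + (1)·(-22.1) + (1)·(-76.4) = -168.1 kcal/mol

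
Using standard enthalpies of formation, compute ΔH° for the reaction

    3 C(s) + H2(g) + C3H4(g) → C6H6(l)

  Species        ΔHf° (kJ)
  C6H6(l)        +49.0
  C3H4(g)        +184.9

Products: 1·(+49.0) = +49.0
Reactants: 3·(+0.0) + 1·(+0.0) + 1·(+184.9) = +184.9
ΔH° = (+49.0) − (+184.9) = -135.9 kJ

ΔH° = -135.9 kJ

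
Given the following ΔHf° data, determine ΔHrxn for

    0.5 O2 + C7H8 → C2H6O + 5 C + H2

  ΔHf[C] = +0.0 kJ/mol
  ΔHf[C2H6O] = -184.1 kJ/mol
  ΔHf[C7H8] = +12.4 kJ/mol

ΔH°rxn = Σ nΔHf°(products) − Σ nΔHf°(reactants).
Products: 1·(-184.1) + 5·(+0.0) + 1·(+0.0) = -184.1
Reactants: 1/2·(+0.0) + 1·(+12.4) = +12.4
ΔHrxn = (-184.1) − (+12.4) = -196.5 kJ/mol

ΔHrxn = -196.5 kJ/mol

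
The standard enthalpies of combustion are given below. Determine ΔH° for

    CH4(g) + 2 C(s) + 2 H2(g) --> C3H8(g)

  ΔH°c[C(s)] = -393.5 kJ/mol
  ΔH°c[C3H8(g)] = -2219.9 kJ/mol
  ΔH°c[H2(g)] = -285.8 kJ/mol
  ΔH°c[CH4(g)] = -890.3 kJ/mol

ΔH° = -29.0 kJ/mol

Using ΔH = Σ nΔHc°(reactants) − Σ nΔHc°(products):
= [1·(-890.3) + 2·(-393.5) + 2·(-285.8)] − [1·(-2219.9)]
= -29.0 kJ/mol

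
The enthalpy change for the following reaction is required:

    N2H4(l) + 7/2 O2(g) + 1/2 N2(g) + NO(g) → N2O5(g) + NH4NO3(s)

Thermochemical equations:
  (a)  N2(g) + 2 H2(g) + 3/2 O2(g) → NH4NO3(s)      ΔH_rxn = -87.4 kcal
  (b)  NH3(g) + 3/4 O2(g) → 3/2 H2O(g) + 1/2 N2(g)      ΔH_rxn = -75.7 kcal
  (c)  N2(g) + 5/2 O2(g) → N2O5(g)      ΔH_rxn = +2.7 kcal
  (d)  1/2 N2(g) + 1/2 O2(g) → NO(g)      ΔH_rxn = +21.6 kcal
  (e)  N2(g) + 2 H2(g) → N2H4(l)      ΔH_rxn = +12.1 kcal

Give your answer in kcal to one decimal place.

ΔH_rxn = -118.4 kcal

(a) as written (NH4NO3(s) already on the product side): -87.4 kcal
(b): not needed (NH3(g) appears nowhere else).
(c) as written (N2O5(g) already on the product side): +2.7 kcal
(d) reversed (NO(g) must end up as a reactant): -21.6 kcal
(e) reversed (N2H4(l) must end up as a reactant): -12.1 kcal
By Hess's law, ΔH_rxn = (-87.4) + (+2.7) + (-21.6) + (-12.1) = -118.4 kcal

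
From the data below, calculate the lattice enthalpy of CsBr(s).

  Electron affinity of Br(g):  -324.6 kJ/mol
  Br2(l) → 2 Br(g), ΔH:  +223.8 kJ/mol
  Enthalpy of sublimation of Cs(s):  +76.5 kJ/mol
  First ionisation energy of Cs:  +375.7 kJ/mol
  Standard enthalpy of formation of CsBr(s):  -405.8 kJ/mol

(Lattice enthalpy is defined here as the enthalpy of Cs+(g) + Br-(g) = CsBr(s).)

U = -645.3 kJ/mol

ΔHf° = 1·ΔHsub + 1·(ΣIE) + 1/2·D(Br2) + 1·EA + U
-405.8 = 1·(+76.5) + 1·(+375.7) + 1/2·(+223.8) + 1·(-324.6) + U
U = -405.8 − (+239.5) = -645.3 kJ/mol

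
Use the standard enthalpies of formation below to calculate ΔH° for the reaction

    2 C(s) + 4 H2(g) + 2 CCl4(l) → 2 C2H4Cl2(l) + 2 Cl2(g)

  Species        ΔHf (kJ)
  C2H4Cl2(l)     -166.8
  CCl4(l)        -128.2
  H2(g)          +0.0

Products: 2·(-166.8) + 2·(+0.0) = -333.6
Reactants: 2·(+0.0) + 4·(+0.0) + 2·(-128.2) = -256.4
ΔH° = (-333.6) − (-256.4) = -77.2 kJ

ΔH° = -77.2 kJ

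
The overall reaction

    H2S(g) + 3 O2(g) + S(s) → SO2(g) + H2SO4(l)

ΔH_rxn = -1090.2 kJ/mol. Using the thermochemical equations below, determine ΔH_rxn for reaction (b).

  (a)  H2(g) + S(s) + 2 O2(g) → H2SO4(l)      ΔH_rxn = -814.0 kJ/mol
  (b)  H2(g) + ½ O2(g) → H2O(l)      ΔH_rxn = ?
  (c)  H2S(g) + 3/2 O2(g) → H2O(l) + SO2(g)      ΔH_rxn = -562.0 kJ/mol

ΔH_rxn = -285.8 kJ/mol

(a) as written (H2SO4(l) already on the product side): -814.0 kJ/mol
(b) reversed: contributes −x
(c) as written (H2S(g) already on the reactant side): -562.0 kJ/mol
-1090.2 = (-814.0) + (-562.0) − x
x = (-1090.2 − (-1376.0)) / (-1) = -285.8 kJ/mol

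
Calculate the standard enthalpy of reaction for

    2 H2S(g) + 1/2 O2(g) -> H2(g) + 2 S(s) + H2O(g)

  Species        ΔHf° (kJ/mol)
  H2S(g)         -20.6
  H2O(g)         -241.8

ΔH_rxn = -200.6 kJ/mol

ΔH°rxn = Σ nΔHf°(products) − Σ nΔHf°(reactants).
Products: 1·(+0.0) + 2·(+0.0) + 1·(-241.8) = -241.8
Reactants: 2·(-20.6) + 1/2·(+0.0) = -41.2
ΔH_rxn = (-241.8) − (-41.2) = -200.6 kJ/mol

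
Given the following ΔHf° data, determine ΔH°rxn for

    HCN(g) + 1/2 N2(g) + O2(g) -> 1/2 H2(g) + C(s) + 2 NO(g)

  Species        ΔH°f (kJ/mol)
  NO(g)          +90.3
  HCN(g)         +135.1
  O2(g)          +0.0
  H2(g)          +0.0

Products: 1/2·(+0.0) + 1·(+0.0) + 2·(+90.3) = +180.6
Reactants: 1·(+135.1) + 1/2·(+0.0) + 1·(+0.0) = +135.1
ΔH°rxn = (+180.6) − (+135.1) = 45.5 kJ/mol

ΔH°rxn = 45.5 kJ/mol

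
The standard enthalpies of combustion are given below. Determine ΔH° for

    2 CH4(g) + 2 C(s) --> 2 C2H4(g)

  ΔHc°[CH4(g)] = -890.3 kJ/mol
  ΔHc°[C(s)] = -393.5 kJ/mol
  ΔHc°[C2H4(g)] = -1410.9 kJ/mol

ΔH° = 254.2 kJ/mol

With combustion enthalpies, reactants minus products:
= [2·(-890.3) + 2·(-393.5)] − [2·(-1410.9)]
= 254.2 kJ/mol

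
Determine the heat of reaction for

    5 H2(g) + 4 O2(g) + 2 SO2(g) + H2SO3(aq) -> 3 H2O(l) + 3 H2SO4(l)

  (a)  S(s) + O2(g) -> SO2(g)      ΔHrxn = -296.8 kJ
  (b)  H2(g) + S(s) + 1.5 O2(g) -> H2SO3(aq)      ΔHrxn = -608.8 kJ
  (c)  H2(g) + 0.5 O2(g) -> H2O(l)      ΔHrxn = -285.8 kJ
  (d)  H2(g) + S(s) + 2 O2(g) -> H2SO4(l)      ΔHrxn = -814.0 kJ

ΔHrxn = -2097.0 kJ

(a) reversed and × 2: (-2)·(-296.8) = +593.6 kJ
(b) reversed: +608.8 kJ
(c) × 3: (3)·(-285.8) = -857.4 kJ
(d) × 3: (3)·(-814.0) = -2442.0 kJ
Summing the manipulated equations, ΔHrxn = (-2)·(-296.8) + (-1)·(-608.8) + (3)·(-285.8) + (3)·(-814.0) = -2097.0 kJ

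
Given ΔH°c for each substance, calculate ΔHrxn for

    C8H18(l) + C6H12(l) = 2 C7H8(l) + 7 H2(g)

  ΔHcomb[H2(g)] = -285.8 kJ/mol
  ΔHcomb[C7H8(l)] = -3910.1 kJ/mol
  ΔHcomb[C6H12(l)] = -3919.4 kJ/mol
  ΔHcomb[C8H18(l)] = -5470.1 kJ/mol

ΔHrxn = 431.3 kJ/mol

Using ΔH = Σ nΔHc°(reactants) − Σ nΔHc°(products):
= [1·(-5470.1) + 1·(-3919.4)] − [2·(-3910.1) + 7·(-285.8)]
= 431.3 kJ/mol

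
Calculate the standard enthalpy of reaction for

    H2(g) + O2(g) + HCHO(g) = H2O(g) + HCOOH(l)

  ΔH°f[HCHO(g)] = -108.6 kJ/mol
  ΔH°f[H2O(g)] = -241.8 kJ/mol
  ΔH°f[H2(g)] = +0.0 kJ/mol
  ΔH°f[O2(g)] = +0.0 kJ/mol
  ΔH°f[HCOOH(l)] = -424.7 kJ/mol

ΔH_rxn = -557.9 kJ/mol

Products: 1·(-241.8) + 1·(-424.7) = -666.5
Reactants: 1·(+0.0) + 1·(+0.0) + 1·(-108.6) = -108.6
ΔH_rxn = (-666.5) − (-108.6) = -557.9 kJ/mol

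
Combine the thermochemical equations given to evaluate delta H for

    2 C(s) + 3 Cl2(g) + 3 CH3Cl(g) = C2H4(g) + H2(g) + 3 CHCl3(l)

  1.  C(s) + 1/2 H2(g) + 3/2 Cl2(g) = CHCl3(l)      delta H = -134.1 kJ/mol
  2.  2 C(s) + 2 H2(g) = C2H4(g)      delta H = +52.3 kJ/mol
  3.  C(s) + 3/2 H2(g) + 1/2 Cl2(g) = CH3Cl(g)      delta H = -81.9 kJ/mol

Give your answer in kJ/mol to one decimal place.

delta H = -104.3 kJ/mol

eq. 1 × 3: (3)·(-134.1) = -402.3 kJ/mol
eq. 2 as written: +52.3 kJ/mol
eq. 3 reversed and × 3: (-3)·(-81.9) = +245.7 kJ/mol
delta H = (3)·(-134.1) + (1)·(+52.3) + (-3)·(-81.9) = -104.3 kJ/mol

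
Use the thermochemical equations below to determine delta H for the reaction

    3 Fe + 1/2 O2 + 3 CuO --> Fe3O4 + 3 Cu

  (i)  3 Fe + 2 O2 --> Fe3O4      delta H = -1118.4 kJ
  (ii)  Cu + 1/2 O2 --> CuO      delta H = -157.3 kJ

delta H = -646.5 kJ

(i) as written: -1118.4 kJ
(ii) reversed and × 3: (-3)·(-157.3) = +471.9 kJ
Combining the equations, delta H = (-1118.4) + (+471.9) = -646.5 kJ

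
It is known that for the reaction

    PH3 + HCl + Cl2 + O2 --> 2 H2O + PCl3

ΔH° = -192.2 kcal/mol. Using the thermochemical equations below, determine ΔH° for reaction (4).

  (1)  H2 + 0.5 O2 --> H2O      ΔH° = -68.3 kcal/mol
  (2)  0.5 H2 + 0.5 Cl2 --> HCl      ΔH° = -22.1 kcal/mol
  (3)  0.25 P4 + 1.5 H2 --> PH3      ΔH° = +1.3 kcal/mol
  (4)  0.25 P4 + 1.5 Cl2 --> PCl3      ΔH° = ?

ΔH° = -76.4 kcal/mol

(1) × 2: (2)·(-68.3) = -136.6 kcal/mol
(2) reversed: +22.1 kcal/mol
(3) reversed: -1.3 kcal/mol
(4) as written: contributes x
-192.2 = (-136.6) + (+22.1) + (-1.3) + x
x = (-192.2 − (-115.8)) / (1) = -76.4 kcal/mol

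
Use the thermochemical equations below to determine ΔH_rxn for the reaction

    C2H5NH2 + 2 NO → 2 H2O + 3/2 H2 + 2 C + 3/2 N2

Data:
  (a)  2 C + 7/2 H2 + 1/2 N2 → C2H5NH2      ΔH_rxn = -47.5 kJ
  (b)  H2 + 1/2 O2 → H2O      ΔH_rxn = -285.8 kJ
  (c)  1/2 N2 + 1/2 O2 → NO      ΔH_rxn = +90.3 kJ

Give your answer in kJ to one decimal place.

ΔH_rxn = -704.7 kJ

(a) reversed (reverse to put C2H5NH2 on the reactant side): +47.5 kJ
(b) × 2 (scale by 2 for the 2 H2O): (2)·(-285.8) = -571.6 kJ
(c) reversed and × 2 (NO must end up as a reactant; ×2 to match 2 NO in the target): (-2)·(+90.3) = -180.6 kJ
Summing the manipulated equations, ΔH_rxn = (+47.5) + (-571.6) + (-180.6) = -704.7 kJ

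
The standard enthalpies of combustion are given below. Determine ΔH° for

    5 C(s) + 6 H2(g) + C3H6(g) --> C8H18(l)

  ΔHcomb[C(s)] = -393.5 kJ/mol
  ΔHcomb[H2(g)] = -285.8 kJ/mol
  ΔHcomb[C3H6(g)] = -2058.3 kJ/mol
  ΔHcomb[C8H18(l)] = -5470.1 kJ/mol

Using ΔH = Σ nΔHc°(reactants) − Σ nΔHc°(products):
= [5·(-393.5) + 6·(-285.8) + 1·(-2058.3)] − [1·(-5470.1)]
= -270.5 kJ/mol

ΔH° = -270.5 kJ/mol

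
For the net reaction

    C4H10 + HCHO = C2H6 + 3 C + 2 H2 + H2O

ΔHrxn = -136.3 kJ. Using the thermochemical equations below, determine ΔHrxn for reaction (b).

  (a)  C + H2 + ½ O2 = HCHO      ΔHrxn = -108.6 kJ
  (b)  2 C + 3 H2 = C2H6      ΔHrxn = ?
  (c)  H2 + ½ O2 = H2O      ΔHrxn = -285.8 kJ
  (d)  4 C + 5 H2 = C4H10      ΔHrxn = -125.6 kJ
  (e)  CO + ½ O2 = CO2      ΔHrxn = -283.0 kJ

(a) reversed: +108.6 kJ
(b) as written: contributes x
(c) as written: -285.8 kJ
(d) reversed: +125.6 kJ
(e): not needed.
-136.3 = (+108.6) + (-285.8) + (+125.6) + x
x = (-136.3 − (-51.6)) / (1) = -84.7 kJ

ΔHrxn = -84.7 kJ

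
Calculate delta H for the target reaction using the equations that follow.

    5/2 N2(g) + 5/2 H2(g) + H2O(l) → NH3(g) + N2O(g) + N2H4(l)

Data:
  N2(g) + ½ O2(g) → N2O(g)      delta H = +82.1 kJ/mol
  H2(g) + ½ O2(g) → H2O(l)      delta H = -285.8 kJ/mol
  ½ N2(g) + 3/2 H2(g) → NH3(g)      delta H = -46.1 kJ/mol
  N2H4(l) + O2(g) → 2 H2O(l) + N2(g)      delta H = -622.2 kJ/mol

delta H = 372.4 kJ/mol

equation 1 as written (N2O(g) already on the product side): +82.1 kJ/mol
equation 2 as written: -285.8 kJ/mol
equation 3 as written (NH3(g) already on the product side): -46.1 kJ/mol
equation 4 reversed (reverse to put N2H4(l) on the product side): +622.2 kJ/mol
delta H = (1)·(+82.1) + (1)·(-285.8) + (1)·(-46.1) + (-1)·(-622.2) = 372.4 kJ/mol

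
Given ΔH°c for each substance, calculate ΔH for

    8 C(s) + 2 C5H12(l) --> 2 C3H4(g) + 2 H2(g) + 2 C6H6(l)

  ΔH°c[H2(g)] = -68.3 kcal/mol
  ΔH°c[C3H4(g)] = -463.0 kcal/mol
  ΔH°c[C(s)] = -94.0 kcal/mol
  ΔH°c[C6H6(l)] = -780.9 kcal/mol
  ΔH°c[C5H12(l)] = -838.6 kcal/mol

With combustion enthalpies, reactants minus products:
= [8·(-94.0) + 2·(-838.6)] − [2·(-463.0) + 2·(-68.3) + 2·(-780.9)]
= 195.2 kcal/mol

ΔH = 195.2 kcal/mol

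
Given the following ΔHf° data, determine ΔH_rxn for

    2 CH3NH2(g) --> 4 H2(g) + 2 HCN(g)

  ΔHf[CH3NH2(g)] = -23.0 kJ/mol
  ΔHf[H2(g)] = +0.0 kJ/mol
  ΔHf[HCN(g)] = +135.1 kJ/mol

Products: 4·(+0.0) + 2·(+135.1) = +270.2
Reactants: 2·(-23.0) = -46.0
ΔH_rxn = (+270.2) − (-46.0) = 316.2 kJ/mol

ΔH_rxn = 316.2 kJ/mol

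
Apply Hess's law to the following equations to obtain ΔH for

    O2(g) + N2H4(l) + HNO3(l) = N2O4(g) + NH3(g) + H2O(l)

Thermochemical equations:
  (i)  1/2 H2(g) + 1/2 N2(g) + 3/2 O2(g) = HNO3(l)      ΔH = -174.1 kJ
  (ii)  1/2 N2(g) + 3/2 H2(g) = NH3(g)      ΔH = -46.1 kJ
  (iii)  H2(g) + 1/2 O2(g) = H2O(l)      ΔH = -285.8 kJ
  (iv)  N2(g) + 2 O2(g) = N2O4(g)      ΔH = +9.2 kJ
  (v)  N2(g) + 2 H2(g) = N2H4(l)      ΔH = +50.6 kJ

ΔH = -199.2 kJ

(i) reversed: +174.1 kJ
(ii) as written: -46.1 kJ
(iii) as written: -285.8 kJ
(iv) as written: +9.2 kJ
(v) reversed: -50.6 kJ
ΔH = (-1)·(-174.1) + (1)·(-46.1) + (1)·(-285.8) + (1)·(+9.2) + (-1)·(+50.6) = -199.2 kJ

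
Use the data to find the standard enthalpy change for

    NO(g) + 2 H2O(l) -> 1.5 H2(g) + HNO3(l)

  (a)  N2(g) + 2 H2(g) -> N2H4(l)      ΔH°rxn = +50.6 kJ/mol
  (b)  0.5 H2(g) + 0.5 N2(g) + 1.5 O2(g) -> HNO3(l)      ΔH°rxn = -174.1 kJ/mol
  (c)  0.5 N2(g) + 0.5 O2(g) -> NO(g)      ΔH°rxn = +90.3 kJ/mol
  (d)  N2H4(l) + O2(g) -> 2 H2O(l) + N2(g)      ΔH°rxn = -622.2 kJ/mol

ΔH°rxn = 307.2 kJ/mol

(a) reversed: -50.6 kJ/mol
(b) as written: -174.1 kJ/mol
(c) reversed: -90.3 kJ/mol
(d) reversed: +622.2 kJ/mol
Combining the equations, ΔH°rxn = (-1)·(+50.6) + (1)·(-174.1) + (-1)·(+90.3) + (-1)·(-622.2) = 307.2 kJ/mol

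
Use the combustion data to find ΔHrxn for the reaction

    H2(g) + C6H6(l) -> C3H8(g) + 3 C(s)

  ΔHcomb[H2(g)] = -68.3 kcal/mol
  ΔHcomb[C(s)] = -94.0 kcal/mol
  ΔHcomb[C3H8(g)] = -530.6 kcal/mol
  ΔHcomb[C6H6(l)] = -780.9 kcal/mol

With combustion enthalpies, reactants minus products:
= [1·(-68.3) + 1·(-780.9)] − [1·(-530.6) + 3·(-94.0)]
= -36.6 kcal/mol

ΔHrxn = -36.6 kcal/mol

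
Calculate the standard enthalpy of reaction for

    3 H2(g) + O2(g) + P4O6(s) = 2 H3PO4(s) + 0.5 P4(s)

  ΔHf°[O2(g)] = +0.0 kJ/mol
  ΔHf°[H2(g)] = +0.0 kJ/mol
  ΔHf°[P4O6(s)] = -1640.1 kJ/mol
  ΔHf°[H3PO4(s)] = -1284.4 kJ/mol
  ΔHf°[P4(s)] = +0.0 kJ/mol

Products: 2·(-1284.4) + 1/2·(+0.0) = -2568.8
Reactants: 3·(+0.0) + 1·(+0.0) + 1·(-1640.1) = -1640.1
ΔH°rxn = (-2568.8) − (-1640.1) = -928.7 kJ/mol

ΔH°rxn = -928.7 kJ/mol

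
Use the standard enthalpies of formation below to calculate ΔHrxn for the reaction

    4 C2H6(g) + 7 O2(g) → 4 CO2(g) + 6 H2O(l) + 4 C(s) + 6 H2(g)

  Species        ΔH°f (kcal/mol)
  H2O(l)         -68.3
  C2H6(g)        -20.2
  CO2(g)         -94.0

ΔHrxn = -705.0 kcal/mol

Products: 4·(-94.0) + 6·(-68.3) + 4·(+0.0) + 6·(+0.0) = -785.8
Reactants: 4·(-20.2) + 7·(+0.0) = -80.8
ΔHrxn = (-785.8) − (-80.8) = -705.0 kcal/mol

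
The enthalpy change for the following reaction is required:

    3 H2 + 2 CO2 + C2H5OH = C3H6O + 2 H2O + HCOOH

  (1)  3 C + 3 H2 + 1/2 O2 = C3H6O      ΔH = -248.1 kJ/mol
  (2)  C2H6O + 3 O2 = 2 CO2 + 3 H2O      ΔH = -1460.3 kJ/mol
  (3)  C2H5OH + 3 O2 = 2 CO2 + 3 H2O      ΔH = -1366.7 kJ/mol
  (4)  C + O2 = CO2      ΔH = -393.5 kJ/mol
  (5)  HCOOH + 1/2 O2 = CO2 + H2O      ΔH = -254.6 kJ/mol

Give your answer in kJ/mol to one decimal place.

ΔH = -179.7 kJ/mol

(1) as written (C3H6O already on the product side): -248.1 kJ/mol
(2): not needed (C2H6O appears nowhere else).
(3) as written (C2H5OH already on the reactant side): -1366.7 kJ/mol
(4) reversed and × 3: (-3)·(-393.5) = +1180.5 kJ/mol
(5) reversed (reverse to put HCOOH on the product side): +254.6 kJ/mol
ΔH = (1)·(-248.1) + (1)·(-1366.7) + (-3)·(-393.5) + (-1)·(-254.6) = -179.7 kJ/mol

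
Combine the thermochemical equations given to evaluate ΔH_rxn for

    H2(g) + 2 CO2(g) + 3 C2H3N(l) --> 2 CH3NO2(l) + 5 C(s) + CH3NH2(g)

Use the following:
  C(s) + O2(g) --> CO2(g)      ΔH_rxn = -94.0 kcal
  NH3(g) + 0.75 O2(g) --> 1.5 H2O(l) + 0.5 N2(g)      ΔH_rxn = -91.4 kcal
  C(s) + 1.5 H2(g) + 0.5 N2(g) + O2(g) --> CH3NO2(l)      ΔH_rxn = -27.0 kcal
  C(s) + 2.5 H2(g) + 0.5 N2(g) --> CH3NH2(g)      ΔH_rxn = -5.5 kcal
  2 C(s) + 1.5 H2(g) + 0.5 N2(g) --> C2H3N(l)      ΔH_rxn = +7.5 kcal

ΔH_rxn = 106.0 kcal

equation 1 reversed and × 2: (-2)·(-94.0) = +188.0 kcal
equation 2: not needed.
equation 3 × 2: (2)·(-27.0) = -54.0 kcal
equation 4 as written: -5.5 kcal
equation 5 reversed and × 3: (-3)·(+7.5) = -22.5 kcal
Combining the equations, ΔH_rxn = (+188.0) + (-54.0) + (-5.5) + (-22.5) = 106.0 kcal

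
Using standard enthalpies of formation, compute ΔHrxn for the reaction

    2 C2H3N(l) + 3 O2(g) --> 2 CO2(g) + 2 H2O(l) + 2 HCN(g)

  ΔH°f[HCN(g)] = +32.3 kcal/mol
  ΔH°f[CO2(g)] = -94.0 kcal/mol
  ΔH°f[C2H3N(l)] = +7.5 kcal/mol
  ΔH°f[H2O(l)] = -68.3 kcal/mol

ΔH°rxn = Σ nΔHf°(products) − Σ nΔHf°(reactants).
Products: 2·(-94.0) + 2·(-68.3) + 2·(+32.3) = -260.0
Reactants: 2·(+7.5) + 3·(+0.0) = +15.0
ΔHrxn = (-260.0) − (+15.0) = -275.0 kcal/mol

ΔHrxn = -275.0 kcal/mol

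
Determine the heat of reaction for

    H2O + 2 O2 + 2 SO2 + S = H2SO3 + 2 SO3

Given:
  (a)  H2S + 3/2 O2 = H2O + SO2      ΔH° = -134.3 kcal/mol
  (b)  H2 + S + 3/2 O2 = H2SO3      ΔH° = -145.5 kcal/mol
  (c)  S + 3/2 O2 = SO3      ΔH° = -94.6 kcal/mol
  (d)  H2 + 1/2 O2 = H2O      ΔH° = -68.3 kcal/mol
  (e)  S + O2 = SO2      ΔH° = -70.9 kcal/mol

ΔH° = -124.6 kcal/mol

(a): not needed.
(b) as written: -145.5 kcal/mol
(c) × 2: (2)·(-94.6) = -189.2 kcal/mol
(d) reversed: +68.3 kcal/mol
(e) reversed and × 2: (-2)·(-70.9) = +141.8 kcal/mol
Combining the equations, ΔH° = (1)·(-145.5) + (2)·(-94.6) + (-1)·(-68.3) + (-2)·(-70.9) = -124.6 kcal/mol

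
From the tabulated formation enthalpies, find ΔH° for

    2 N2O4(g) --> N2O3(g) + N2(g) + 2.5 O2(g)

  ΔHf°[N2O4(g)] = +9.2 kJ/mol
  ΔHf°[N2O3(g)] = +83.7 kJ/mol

ΔH° = 65.3 kJ/mol

ΔH°rxn = Σ nΔHf°(products) − Σ nΔHf°(reactants).
Products: 1·(+83.7) + 1·(+0.0) + 5/2·(+0.0) = +83.7
Reactants: 2·(+9.2) = +18.4
ΔH° = (+83.7) − (+18.4) = 65.3 kJ/mol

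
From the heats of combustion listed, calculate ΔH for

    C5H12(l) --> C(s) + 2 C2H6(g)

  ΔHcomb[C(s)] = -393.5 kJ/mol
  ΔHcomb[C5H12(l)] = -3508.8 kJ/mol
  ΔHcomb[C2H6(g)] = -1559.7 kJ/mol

Using ΔH = Σ nΔHc°(reactants) − Σ nΔHc°(products):
= [1·(-3508.8)] − [1·(-393.5) + 2·(-1559.7)]
= 4.1 kJ/mol

ΔH = 4.1 kJ/mol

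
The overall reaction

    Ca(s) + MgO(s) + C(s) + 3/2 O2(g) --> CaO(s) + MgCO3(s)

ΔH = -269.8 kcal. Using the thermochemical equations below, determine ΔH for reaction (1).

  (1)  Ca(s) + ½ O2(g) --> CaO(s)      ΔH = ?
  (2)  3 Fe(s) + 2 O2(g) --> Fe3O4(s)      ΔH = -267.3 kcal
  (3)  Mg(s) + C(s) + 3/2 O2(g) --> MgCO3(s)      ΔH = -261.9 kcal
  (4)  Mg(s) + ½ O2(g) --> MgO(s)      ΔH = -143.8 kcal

ΔH = -151.7 kcal

(1) as written (CaO(s) already on the product side): contributes x
(2): not needed (Fe3O4(s) appears nowhere else).
(3) as written (MgCO3(s) already on the product side): -261.9 kcal
(4) reversed (MgO(s) must end up as a reactant): +143.8 kcal
-269.8 = (-261.9) + (+143.8) + x
x = (-269.8 − (-118.1)) / (1) = -151.7 kcal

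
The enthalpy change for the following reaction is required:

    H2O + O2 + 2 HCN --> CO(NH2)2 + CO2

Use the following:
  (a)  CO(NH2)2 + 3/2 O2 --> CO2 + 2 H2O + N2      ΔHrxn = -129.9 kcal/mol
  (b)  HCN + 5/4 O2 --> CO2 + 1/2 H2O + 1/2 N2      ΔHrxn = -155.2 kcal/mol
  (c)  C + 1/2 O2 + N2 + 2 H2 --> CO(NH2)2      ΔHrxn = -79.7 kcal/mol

(a) reversed: +129.9 kcal/mol
(b) × 2 (scale by 2 for the 2 HCN): (2)·(-155.2) = -310.4 kcal/mol
(c): not needed (C appears nowhere else).
By Hess's law, ΔHrxn = (-1)·(-129.9) + (2)·(-155.2) = -180.5 kcal/mol

ΔHrxn = -180.5 kcal/mol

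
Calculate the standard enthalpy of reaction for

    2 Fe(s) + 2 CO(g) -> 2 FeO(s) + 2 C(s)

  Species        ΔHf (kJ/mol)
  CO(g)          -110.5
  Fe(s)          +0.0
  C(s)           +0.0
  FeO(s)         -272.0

ΔH° = -323.0 kJ/mol

Products: 2·(-272.0) + 2·(+0.0) = -544.0
Reactants: 2·(+0.0) + 2·(-110.5) = -221.0
ΔH° = (-544.0) − (-221.0) = -323.0 kJ/mol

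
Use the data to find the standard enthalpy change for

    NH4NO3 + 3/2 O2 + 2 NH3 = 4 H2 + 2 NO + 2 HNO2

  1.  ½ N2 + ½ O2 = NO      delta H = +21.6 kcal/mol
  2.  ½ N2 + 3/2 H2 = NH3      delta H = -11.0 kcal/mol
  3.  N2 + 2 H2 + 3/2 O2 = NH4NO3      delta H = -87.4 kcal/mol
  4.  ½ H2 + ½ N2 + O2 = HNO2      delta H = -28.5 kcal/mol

delta H = 95.6 kcal/mol

eq. 1 × 2: (2)·(+21.6) = +43.2 kcal/mol
eq. 2 reversed and × 2: (-2)·(-11.0) = +22.0 kcal/mol
eq. 3 reversed: +87.4 kcal/mol
eq. 4 × 2: (2)·(-28.5) = -57.0 kcal/mol
Summing the manipulated equations, delta H = (2)·(+21.6) + (-2)·(-11.0) + (-1)·(-87.4) + (2)·(-28.5) = 95.6 kcal/mol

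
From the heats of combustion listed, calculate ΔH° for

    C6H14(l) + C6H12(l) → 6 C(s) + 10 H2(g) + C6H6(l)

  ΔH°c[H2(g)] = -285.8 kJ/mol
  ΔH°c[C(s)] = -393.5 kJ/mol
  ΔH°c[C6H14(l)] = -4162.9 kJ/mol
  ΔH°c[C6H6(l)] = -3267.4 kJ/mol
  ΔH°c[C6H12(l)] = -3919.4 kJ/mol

With combustion enthalpies, reactants minus products:
= [1·(-4162.9) + 1·(-3919.4)] − [6·(-393.5) + 10·(-285.8) + 1·(-3267.4)]
= 404.1 kJ/mol

ΔH° = 404.1 kJ/mol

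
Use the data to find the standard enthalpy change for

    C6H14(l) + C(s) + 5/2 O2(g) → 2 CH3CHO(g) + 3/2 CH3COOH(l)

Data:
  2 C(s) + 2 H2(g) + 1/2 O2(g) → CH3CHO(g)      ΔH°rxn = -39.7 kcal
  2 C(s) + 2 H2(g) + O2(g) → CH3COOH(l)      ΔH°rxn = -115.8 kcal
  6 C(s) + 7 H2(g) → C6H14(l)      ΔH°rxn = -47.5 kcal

ΔH°rxn = -205.6 kcal

equation 1 × 2 (×2 to match 2 CH3CHO(g) in the target): (2)·(-39.7) = -79.4 kcal
equation 2 × 3/2 (×3/2 to match 3/2 CH3COOH(l) in the target): (3/2)·(-115.8) = -173.7 kcal
equation 3 reversed (C6H14(l) must end up as a reactant): +47.5 kcal
ΔH°rxn = (2)·(-39.7) + (3/2)·(-115.8) + (-1)·(-47.5) = -205.6 kcal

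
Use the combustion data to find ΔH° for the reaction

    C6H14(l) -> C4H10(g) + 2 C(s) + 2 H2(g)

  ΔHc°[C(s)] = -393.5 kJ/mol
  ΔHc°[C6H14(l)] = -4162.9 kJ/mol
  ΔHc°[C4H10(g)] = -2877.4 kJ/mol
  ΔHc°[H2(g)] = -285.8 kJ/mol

ΔH° = 73.1 kJ/mol

With combustion enthalpies, reactants minus products:
= [1·(-4162.9)] − [1·(-2877.4) + 2·(-393.5) + 2·(-285.8)]
= 73.1 kJ/mol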